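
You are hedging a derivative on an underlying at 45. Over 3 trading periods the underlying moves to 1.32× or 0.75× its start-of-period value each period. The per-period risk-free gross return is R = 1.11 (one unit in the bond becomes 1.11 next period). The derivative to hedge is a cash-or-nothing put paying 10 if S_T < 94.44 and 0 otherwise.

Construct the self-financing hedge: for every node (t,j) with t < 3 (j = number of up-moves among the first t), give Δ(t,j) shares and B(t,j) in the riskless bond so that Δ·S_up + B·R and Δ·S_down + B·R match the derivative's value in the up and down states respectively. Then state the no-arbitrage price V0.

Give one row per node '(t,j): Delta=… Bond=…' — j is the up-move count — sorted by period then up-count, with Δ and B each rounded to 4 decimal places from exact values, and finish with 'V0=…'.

(0,0): Delta=-0.1262 Bond=11.1496
(1,0): Delta=0.0000 Bond=8.1162
(1,1): Delta=-0.1681 Bond=14.8610
(2,0): Delta=0.0000 Bond=9.0090
(2,1): Delta=0.0000 Bond=9.0090
(2,2): Delta=-0.2238 Bond=20.8630
V0=5.4698

Since d<R<u, set p* = (R−d)/(u−d) = 0.6316; price each node as the discounted p*-expectation of its children.
Payoff layer (t=3): V(3,0)=10.0000, V(3,1)=10.0000, V(3,2)=10.0000, V(3,3)=0.0000
Node (2,0) S=25.3125: V=(p*·10.0000+(1−p*)·10.0000)/1.11=9.0090; Δ=(10.0000−10.0000)/(33.4125−18.9844)=0.0000; B=V−Δ·S=9.0090
Node (2,1) S=44.5500: V=(p*·10.0000+(1−p*)·10.0000)/1.11=9.0090; Δ=(10.0000−10.0000)/(58.8060−33.4125)=0.0000; B=V−Δ·S=9.0090
Node (2,2) S=78.4080: V=(p*·0.0000+(1−p*)·10.0000)/1.11=3.3191; Δ=(0.0000−10.0000)/(103.4986−58.8060)=-0.2238; B=V−Δ·S=20.8630
Node (1,0) S=33.7500: V=(p*·9.0090+(1−p*)·9.0090)/1.11=8.1162; Δ=(9.0090−9.0090)/(44.5500−25.3125)=0.0000; B=V−Δ·S=8.1162
Node (1,1) S=59.4000: V=(p*·3.3191+(1−p*)·9.0090)/1.11=4.8787; Δ=(3.3191−9.0090)/(78.4080−44.5500)=-0.1681; B=V−Δ·S=14.8610
Node (0,0) S=45.0000: V=(p*·4.8787+(1−p*)·8.1162)/1.11=5.4698; Δ=(4.8787−8.1162)/(59.4000−33.7500)=-0.1262; B=V−Δ·S=11.1496
Each (Δ,B) replicates both successor values, so the strategy is self-financing and V0 is arbitrage-free.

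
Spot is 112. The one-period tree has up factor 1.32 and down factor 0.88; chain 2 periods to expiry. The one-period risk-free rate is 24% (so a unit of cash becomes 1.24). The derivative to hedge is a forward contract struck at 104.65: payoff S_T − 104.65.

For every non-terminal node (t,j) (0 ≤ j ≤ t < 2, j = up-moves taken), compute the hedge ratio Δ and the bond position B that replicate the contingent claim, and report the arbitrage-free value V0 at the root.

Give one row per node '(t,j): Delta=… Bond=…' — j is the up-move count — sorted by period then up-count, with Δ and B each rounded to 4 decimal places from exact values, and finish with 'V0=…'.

(0,0): Delta=1.0000 Bond=-68.0606
(1,0): Delta=1.0000 Bond=-84.3952
(1,1): Delta=1.0000 Bond=-84.3952
V0=43.9394

The replicating-portfolio and risk-neutral prices coincide; use p* = (1.24−0.88)/(1.32−0.88) = 0.8182 for the latter.
Terminal payoffs: V(2,0)=-17.9172, V(2,1)=25.4492, V(2,2)=90.4988
Node (1,0) S=98.5600: V=(p*·25.4492+(1−p*)·-17.9172)/1.24=14.1648; Δ=(25.4492−-17.9172)/(130.0992−86.7328)=1.0000; B=V−Δ·S=-84.3952
Node (1,1) S=147.8400: V=(p*·90.4988+(1−p*)·25.4492)/1.24=63.4448; Δ=(90.4988−25.4492)/(195.1488−130.0992)=1.0000; B=V−Δ·S=-84.3952
Node (0,0) S=112.0000: V=(p*·63.4448+(1−p*)·14.1648)/1.24=43.9394; Δ=(63.4448−14.1648)/(147.8400−98.5600)=1.0000; B=V−Δ·S=-68.0606
Check: Δ(0,0)·S0 + B(0,0) = 43.9394 = V0.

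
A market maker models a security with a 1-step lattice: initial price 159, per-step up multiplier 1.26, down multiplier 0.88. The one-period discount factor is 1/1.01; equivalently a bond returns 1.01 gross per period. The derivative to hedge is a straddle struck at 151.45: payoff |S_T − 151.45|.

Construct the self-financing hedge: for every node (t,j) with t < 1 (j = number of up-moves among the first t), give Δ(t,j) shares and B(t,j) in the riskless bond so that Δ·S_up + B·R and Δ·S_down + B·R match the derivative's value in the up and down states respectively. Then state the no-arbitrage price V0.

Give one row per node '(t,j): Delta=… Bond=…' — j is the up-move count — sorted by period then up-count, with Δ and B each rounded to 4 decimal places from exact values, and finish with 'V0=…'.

Risk-neutral probability p* = (R−d)/(u−d) = (1.01−0.88)/(1.26−0.88) = 0.3421.
Terminal payoffs: V(1,0)=11.5300, V(1,1)=48.8900
Node (0,0) S=159.0000: V=(p*·48.8900+(1−p*)·11.5300)/1.01=24.0703; Δ=(48.8900−11.5300)/(200.3400−139.9200)=0.6183; B=V−Δ·S=-74.2454
Check: Δ(0,0)·S0 + B(0,0) = 24.0703 = V0.

(0,0): Delta=0.6183 Bond=-74.2454
V0=24.0703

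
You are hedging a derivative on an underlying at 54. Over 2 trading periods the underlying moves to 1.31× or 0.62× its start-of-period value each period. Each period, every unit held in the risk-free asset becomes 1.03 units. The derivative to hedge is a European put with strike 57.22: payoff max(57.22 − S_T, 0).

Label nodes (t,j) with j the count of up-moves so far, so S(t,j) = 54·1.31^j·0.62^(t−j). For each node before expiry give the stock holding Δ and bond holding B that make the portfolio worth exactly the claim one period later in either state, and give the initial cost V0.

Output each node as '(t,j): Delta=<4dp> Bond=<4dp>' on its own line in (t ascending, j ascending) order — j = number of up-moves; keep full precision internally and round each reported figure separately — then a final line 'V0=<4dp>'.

The replicating-portfolio and risk-neutral prices coincide; use p* = (1.03−0.62)/(1.31−0.62) = 0.5942 for the latter.
Terminal values V(2,·): V(2,0)=36.4624, V(2,1)=13.3612, V(2,2)=0.0000
Node (1,0) S=33.4800: V=(p*·13.3612+(1−p*)·36.4624)/1.03=22.0734; Δ=(13.3612−36.4624)/(43.8588−20.7576)=-1.0000; B=V−Δ·S=55.5534
Node (1,1) S=70.7400: V=(p*·0.0000+(1−p*)·13.3612)/1.03=5.2640; Δ=(0.0000−13.3612)/(92.6694−43.8588)=-0.2737; B=V−Δ·S=24.6281
Node (0,0) S=54.0000: V=(p*·5.2640+(1−p*)·22.0734)/1.03=11.7332; Δ=(5.2640−22.0734)/(70.7400−33.4800)=-0.4511; B=V−Δ·S=36.0946
The time-0 hedge costs 11.7332, which is the no-arbitrage price.

(0,0): Delta=-0.4511 Bond=36.0946
(1,0): Delta=-1.0000 Bond=55.5534
(1,1): Delta=-0.2737 Bond=24.6281
V0=11.7332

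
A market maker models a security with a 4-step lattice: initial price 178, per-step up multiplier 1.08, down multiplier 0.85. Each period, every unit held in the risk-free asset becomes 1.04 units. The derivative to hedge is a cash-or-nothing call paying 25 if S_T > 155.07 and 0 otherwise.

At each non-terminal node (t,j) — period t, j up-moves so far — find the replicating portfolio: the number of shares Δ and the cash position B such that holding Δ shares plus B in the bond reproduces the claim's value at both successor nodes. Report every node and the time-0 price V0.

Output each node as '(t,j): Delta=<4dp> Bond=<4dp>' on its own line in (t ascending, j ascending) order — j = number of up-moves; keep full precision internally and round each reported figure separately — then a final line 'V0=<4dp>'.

No-arbitrage ⇒ martingale measure with p* = (R−d)/(u−d) = 0.8261.
Payoff layer (t=4): V(4,0)=0.0000, V(4,1)=0.0000, V(4,2)=0.0000, V(4,3)=25.0000, V(4,4)=25.0000
Node (3,0) S=109.3142: V=(p*·0.0000+(1−p*)·0.0000)/1.04=0.0000; Δ=(0.0000−0.0000)/(118.0594−92.9171)=0.0000; B=V−Δ·S=0.0000
Node (3,1) S=138.8934: V=(p*·0.0000+(1−p*)·0.0000)/1.04=0.0000; Δ=(0.0000−0.0000)/(150.0049−118.0594)=0.0000; B=V−Δ·S=0.0000
Node (3,2) S=176.4763: V=(p*·25.0000+(1−p*)·0.0000)/1.04=19.8579; Δ=(25.0000−0.0000)/(190.5944−150.0049)=0.6159; B=V−Δ·S=-88.8378
Node (3,3) S=224.2287: V=(p*·25.0000+(1−p*)·25.0000)/1.04=24.0385; Δ=(25.0000−25.0000)/(242.1670−190.5944)=0.0000; B=V−Δ·S=24.0385
Node (2,0) S=128.6050: V=(p*·0.0000+(1−p*)·0.0000)/1.04=0.0000; Δ=(0.0000−0.0000)/(138.8934−109.3142)=0.0000; B=V−Δ·S=0.0000
Node (2,1) S=163.4040: V=(p*·19.8579+(1−p*)·0.0000)/1.04=15.7734; Δ=(19.8579−0.0000)/(176.4763−138.8934)=0.5284; B=V−Δ·S=-70.5651
Node (2,2) S=207.6192: V=(p*·24.0385+(1−p*)·19.8579)/1.04=22.4148; Δ=(24.0385−19.8579)/(224.2287−176.4763)=0.0875; B=V−Δ·S=4.2383
Node (1,0) S=151.3000: V=(p*·15.7734+(1−p*)·0.0000)/1.04=12.5290; Δ=(15.7734−0.0000)/(163.4040−128.6050)=0.4533; B=V−Δ·S=-56.0509
Node (1,1) S=192.2400: V=(p*·22.4148+(1−p*)·15.7734)/1.04=20.4421; Δ=(22.4148−15.7734)/(207.6192−163.4040)=0.1502; B=V−Δ·S=-8.4337
Node (0,0) S=178.0000: V=(p*·20.4421+(1−p*)·12.5290)/1.04=18.3326; Δ=(20.4421−12.5290)/(192.2400−151.3000)=0.1933; B=V−Δ·S=-16.0720
Each (Δ,B) replicates both successor values, so the strategy is self-financing and V0 is arbitrage-free.

(0,0): Delta=0.1933 Bond=-16.0720
(1,0): Delta=0.4533 Bond=-56.0509
(1,1): Delta=0.1502 Bond=-8.4337
(2,0): Delta=0.0000 Bond=0.0000
(2,1): Delta=0.5284 Bond=-70.5651
(2,2): Delta=0.0875 Bond=4.2383
(3,0): Delta=0.0000 Bond=0.0000
(3,1): Delta=0.0000 Bond=0.0000
(3,2): Delta=0.6159 Bond=-88.8378
(3,3): Delta=0.0000 Bond=24.0385
V0=18.3326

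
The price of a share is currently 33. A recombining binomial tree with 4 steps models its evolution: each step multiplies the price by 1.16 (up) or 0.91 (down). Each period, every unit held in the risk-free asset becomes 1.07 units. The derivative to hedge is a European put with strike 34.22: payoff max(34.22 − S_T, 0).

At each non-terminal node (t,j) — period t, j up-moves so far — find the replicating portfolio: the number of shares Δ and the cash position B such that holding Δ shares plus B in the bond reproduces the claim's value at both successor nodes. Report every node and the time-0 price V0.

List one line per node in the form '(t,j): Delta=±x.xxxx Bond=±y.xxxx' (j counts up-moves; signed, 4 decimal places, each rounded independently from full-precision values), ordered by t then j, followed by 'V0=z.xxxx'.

(0,0): Delta=-0.1610 Bond=5.9509
(1,0): Delta=-0.3818 Bond=12.9984
(1,1): Delta=-0.0636 Bond=2.6376
(2,0): Delta=-0.7766 Bond=24.6971
(2,1): Delta=-0.2076 Bond=7.8396
(2,2): Delta=0.0000 Bond=0.0000
(3,0): Delta=-1.0000 Bond=31.9813
(3,1): Delta=-0.6780 Bond=23.3010
(3,2): Delta=0.0000 Bond=0.0000
(3,3): Delta=0.0000 Bond=0.0000
V0=0.6381

Since d<R<u, set p* = (R−d)/(u−d) = 0.6400; price each node as the discounted p*-expectation of its children.
Terminal values V(4,·): V(4,0)=11.5903, V(4,1)=5.3733, V(4,2)=0.0000, V(4,3)=0.0000, V(4,4)=0.0000
(3,0): S=24.8678. Δ = (V_up−V_dn)/(S_up−S_dn) = (5.3733−11.5903)/(28.8467−22.6297) = -1.0000. V = [p*·5.3733 + (1−p*)·11.5903]/1.07 = 7.1135. B = V − Δ·S = 31.9813.
(3,1): S=31.6997. Δ = (V_up−V_dn)/(S_up−S_dn) = (0.0000−5.3733)/(36.7716−28.8467) = -0.6780. V = [p*·0.0000 + (1−p*)·5.3733]/1.07 = 1.8078. B = V − Δ·S = 23.3010.
(3,2): S=40.4084. Δ = (V_up−V_dn)/(S_up−S_dn) = (0.0000−0.0000)/(46.8737−36.7716) = 0.0000. V = [p*·0.0000 + (1−p*)·0.0000]/1.07 = 0.0000. B = V − Δ·S = 0.0000.
(3,3): S=51.5096. Δ = (V_up−V_dn)/(S_up−S_dn) = (0.0000−0.0000)/(59.7511−46.8737) = 0.0000. V = [p*·0.0000 + (1−p*)·0.0000]/1.07 = 0.0000. B = V − Δ·S = 0.0000.
(2,0): S=27.3273. Δ = (V_up−V_dn)/(S_up−S_dn) = (1.8078−7.1135)/(31.6997−24.8678) = -0.7766. V = [p*·1.8078 + (1−p*)·7.1135]/1.07 = 3.4746. B = V − Δ·S = 24.6971.
(2,1): S=34.8348. Δ = (V_up−V_dn)/(S_up−S_dn) = (0.0000−1.8078)/(40.4084−31.6997) = -0.2076. V = [p*·0.0000 + (1−p*)·1.8078]/1.07 = 0.6082. B = V − Δ·S = 7.8396.
(2,2): S=44.4048. Δ = (V_up−V_dn)/(S_up−S_dn) = (0.0000−0.0000)/(51.5096−40.4084) = 0.0000. V = [p*·0.0000 + (1−p*)·0.0000]/1.07 = 0.0000. B = V − Δ·S = 0.0000.
(1,0): S=30.0300. Δ = (V_up−V_dn)/(S_up−S_dn) = (0.6082−3.4746)/(34.8348−27.3273) = -0.3818. V = [p*·0.6082 + (1−p*)·3.4746]/1.07 = 1.5328. B = V − Δ·S = 12.9984.
(1,1): S=38.2800. Δ = (V_up−V_dn)/(S_up−S_dn) = (0.0000−0.6082)/(44.4048−34.8348) = -0.0636. V = [p*·0.0000 + (1−p*)·0.6082]/1.07 = 0.2046. B = V − Δ·S = 2.6376.
(0,0): S=33.0000. Δ = (V_up−V_dn)/(S_up−S_dn) = (0.2046−1.5328)/(38.2800−30.0300) = -0.1610. V = [p*·0.2046 + (1−p*)·1.5328]/1.07 = 0.6381. B = V − Δ·S = 5.9509.
Check: Δ(0,0)·S0 + B(0,0) = 0.6381 = V0.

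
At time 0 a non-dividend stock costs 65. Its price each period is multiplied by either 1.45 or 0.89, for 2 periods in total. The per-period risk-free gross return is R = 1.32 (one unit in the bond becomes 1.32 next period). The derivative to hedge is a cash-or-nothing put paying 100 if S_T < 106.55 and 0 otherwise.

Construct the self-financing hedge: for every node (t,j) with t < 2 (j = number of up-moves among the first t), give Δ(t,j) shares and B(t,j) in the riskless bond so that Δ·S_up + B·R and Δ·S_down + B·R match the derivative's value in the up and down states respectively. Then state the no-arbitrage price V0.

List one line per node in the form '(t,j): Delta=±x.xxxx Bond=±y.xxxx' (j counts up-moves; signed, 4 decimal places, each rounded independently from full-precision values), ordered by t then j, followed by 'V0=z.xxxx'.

(0,0): Delta=-1.5981 Bond=127.4302
(1,0): Delta=0.0000 Bond=75.7576
(1,1): Delta=-1.8947 Bond=196.1580
V0=23.5535

No-arbitrage ⇒ martingale measure with p* = (R−d)/(u−d) = 0.7679.
Payoff layer (t=2): V(2,0)=100.0000, V(2,1)=100.0000, V(2,2)=0.0000
(1,0): S=57.8500. Δ = (V_up−V_dn)/(S_up−S_dn) = (100.0000−100.0000)/(83.8825−51.4865) = 0.0000. V = [p*·100.0000 + (1−p*)·100.0000]/1.32 = 75.7576. B = V − Δ·S = 75.7576.
(1,1): S=94.2500. Δ = (V_up−V_dn)/(S_up−S_dn) = (0.0000−100.0000)/(136.6625−83.8825) = -1.8947. V = [p*·0.0000 + (1−p*)·100.0000]/1.32 = 17.5866. B = V − Δ·S = 196.1580.
(0,0): S=65.0000. Δ = (V_up−V_dn)/(S_up−S_dn) = (17.5866−75.7576)/(94.2500−57.8500) = -1.5981. V = [p*·17.5866 + (1−p*)·75.7576]/1.32 = 23.5535. B = V − Δ·S = 127.4302.
Each (Δ,B) replicates both successor values, so the strategy is self-financing and V0 is arbitrage-free.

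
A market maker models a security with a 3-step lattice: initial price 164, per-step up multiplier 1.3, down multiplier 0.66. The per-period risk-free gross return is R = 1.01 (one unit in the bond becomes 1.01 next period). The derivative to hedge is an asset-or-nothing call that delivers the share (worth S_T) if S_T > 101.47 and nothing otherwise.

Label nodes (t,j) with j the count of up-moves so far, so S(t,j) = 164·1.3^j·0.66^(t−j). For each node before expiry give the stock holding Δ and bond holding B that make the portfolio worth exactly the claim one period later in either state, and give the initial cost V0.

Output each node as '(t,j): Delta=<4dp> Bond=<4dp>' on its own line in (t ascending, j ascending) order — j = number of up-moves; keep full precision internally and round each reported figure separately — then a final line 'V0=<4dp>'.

Risk-neutral probability p* = (R−d)/(u−d) = (1.01−0.66)/(1.3−0.66) = 0.5469.
Payoff layer (t=3): V(3,0)=0.0000, V(3,1)=0.0000, V(3,2)=182.9256, V(3,3)=360.3080
Node (2,0) S=71.4384: V=(p*·0.0000+(1−p*)·0.0000)/1.01=0.0000; Δ=(0.0000−0.0000)/(92.8699−47.1493)=0.0000; B=V−Δ·S=0.0000
Node (2,1) S=140.7120: V=(p*·182.9256+(1−p*)·0.0000)/1.01=99.0470; Δ=(182.9256−0.0000)/(182.9256−92.8699)=2.0312; B=V−Δ·S=-186.7743
Node (2,2) S=277.1600: V=(p*·360.3080+(1−p*)·182.9256)/1.01=277.1600; Δ=(360.3080−182.9256)/(360.3080−182.9256)=1.0000; B=V−Δ·S=0.0000
Node (1,0) S=108.2400: V=(p*·99.0470+(1−p*)·0.0000)/1.01=53.6300; Δ=(99.0470−0.0000)/(140.7120−71.4384)=1.4298; B=V−Δ·S=-101.1309
Node (1,1) S=213.2000: V=(p*·277.1600+(1−p*)·99.0470)/1.01=194.5075; Δ=(277.1600−99.0470)/(277.1600−140.7120)=1.3054; B=V−Δ·S=-83.7942
Node (0,0) S=164.0000: V=(p*·194.5075+(1−p*)·53.6300)/1.01=129.3786; Δ=(194.5075−53.6300)/(213.2000−108.2400)=1.3422; B=V−Δ·S=-90.7424
Check: Δ(0,0)·S0 + B(0,0) = 129.3786 = V0.

(0,0): Delta=1.3422 Bond=-90.7424
(1,0): Delta=1.4298 Bond=-101.1309
(1,1): Delta=1.3054 Bond=-83.7942
(2,0): Delta=0.0000 Bond=0.0000
(2,1): Delta=2.0312 Bond=-186.7743
(2,2): Delta=1.0000 Bond=0.0000
V0=129.3786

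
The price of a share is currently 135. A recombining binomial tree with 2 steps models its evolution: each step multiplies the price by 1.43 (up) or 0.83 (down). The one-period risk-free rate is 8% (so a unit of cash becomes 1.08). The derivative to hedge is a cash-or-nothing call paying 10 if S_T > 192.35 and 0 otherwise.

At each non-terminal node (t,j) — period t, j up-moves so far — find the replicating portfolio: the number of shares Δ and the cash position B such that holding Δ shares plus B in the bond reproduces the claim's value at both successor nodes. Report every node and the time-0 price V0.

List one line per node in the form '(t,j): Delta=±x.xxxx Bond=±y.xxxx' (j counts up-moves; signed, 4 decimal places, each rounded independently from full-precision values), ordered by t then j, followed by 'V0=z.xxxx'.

The replicating-portfolio and risk-neutral prices coincide; use p* = (1.08−0.83)/(1.43−0.83) = 0.4167 for the latter.
At expiry t=2: V(2,0)=0.0000, V(2,1)=0.0000, V(2,2)=10.0000
  t=1,j=0: stock 112.0500 → up 160.2315 (V=0.0000), down 93.0015 (V=0.0000). Price 0.0000; hedge Δ=0.0000, bond B=0.0000.
  t=1,j=1: stock 193.0500 → up 276.0615 (V=10.0000), down 160.2315 (V=0.0000). Price 3.8580; hedge Δ=0.0863, bond B=-12.8086.
  t=0,j=0: stock 135.0000 → up 193.0500 (V=3.8580), down 112.0500 (V=0.0000). Price 1.4884; hedge Δ=0.0476, bond B=-4.9416.
Each (Δ,B) replicates both successor values, so the strategy is self-financing and V0 is arbitrage-free.

(0,0): Delta=0.0476 Bond=-4.9416
(1,0): Delta=0.0000 Bond=0.0000
(1,1): Delta=0.0863 Bond=-12.8086
V0=1.4884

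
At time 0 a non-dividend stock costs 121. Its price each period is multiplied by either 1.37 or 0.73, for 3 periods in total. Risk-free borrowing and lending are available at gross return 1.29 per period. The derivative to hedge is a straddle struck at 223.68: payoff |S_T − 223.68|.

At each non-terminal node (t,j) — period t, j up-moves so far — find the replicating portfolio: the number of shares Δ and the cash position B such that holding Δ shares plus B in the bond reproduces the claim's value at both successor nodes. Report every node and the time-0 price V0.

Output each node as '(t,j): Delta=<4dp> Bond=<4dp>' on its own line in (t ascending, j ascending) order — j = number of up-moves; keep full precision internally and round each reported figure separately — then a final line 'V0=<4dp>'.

Under the risk-neutral measure, an up-move has probability p* = (R−d)/(u−d) = 0.8750 and values discount at R = 1.29.
Payoff layer (t=3): V(3,0)=176.6089, V(3,1)=135.3412, V(3,2)=57.8934, V(3,3)=87.4537
Node (2,0) S=64.4809: V=(p*·135.3412+(1−p*)·176.6089)/1.29=108.9144; Δ=(135.3412−176.6089)/(88.3388−47.0711)=-1.0000; B=V−Δ·S=173.3953
Node (2,1) S=121.0121: V=(p*·57.8934+(1−p*)·135.3412)/1.29=52.3832; Δ=(57.8934−135.3412)/(165.7866−88.3388)=-1.0000; B=V−Δ·S=173.3953
Node (2,2) S=227.1049: V=(p*·87.4537+(1−p*)·57.8934)/1.29=64.9292; Δ=(87.4537−57.8934)/(311.1337−165.7866)=0.2034; B=V−Δ·S=18.7413
Node (1,0) S=88.3300: V=(p*·52.3832+(1−p*)·108.9144)/1.29=46.0850; Δ=(52.3832−108.9144)/(121.0121−64.4809)=-1.0000; B=V−Δ·S=134.4150
Node (1,1) S=165.7700: V=(p*·64.9292+(1−p*)·52.3832)/1.29=49.1170; Δ=(64.9292−52.3832)/(227.1049−121.0121)=0.1183; B=V−Δ·S=29.5140
Node (0,0) S=121.0000: V=(p*·49.1170+(1−p*)·46.0850)/1.29=37.7814; Δ=(49.1170−46.0850)/(165.7700−88.3300)=0.0392; B=V−Δ·S=33.0439
Each (Δ,B) replicates both successor values, so the strategy is self-financing and V0 is arbitrage-free.

(0,0): Delta=0.0392 Bond=33.0439
(1,0): Delta=-1.0000 Bond=134.4150
(1,1): Delta=0.1183 Bond=29.5140
(2,0): Delta=-1.0000 Bond=173.3953
(2,1): Delta=-1.0000 Bond=173.3953
(2,2): Delta=0.2034 Bond=18.7413
V0=37.7814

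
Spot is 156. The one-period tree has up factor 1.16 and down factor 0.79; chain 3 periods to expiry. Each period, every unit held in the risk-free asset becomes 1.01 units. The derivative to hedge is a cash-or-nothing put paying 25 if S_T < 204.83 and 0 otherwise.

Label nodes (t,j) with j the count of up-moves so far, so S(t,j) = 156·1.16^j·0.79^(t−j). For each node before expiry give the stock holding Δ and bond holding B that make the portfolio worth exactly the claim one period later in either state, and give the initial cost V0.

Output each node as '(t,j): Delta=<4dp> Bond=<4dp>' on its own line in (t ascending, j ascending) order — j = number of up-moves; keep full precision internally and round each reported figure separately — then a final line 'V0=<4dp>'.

Under the risk-neutral measure, an up-move has probability p* = (R−d)/(u−d) = 0.5946 and values discount at R = 1.01.
Payoff layer (t=3): V(3,0)=25.0000, V(3,1)=25.0000, V(3,2)=25.0000, V(3,3)=0.0000
(2,0): S=97.3596. Δ = (V_up−V_dn)/(S_up−S_dn) = (25.0000−25.0000)/(112.9371−76.9141) = 0.0000. V = [p*·25.0000 + (1−p*)·25.0000]/1.01 = 24.7525. B = V − Δ·S = 24.7525.
(2,1): S=142.9584. Δ = (V_up−V_dn)/(S_up−S_dn) = (25.0000−25.0000)/(165.8317−112.9371) = 0.0000. V = [p*·25.0000 + (1−p*)·25.0000]/1.01 = 24.7525. B = V − Δ·S = 24.7525.
(2,2): S=209.9136. Δ = (V_up−V_dn)/(S_up−S_dn) = (0.0000−25.0000)/(243.4998−165.8317) = -0.3219. V = [p*·0.0000 + (1−p*)·25.0000]/1.01 = 10.0348. B = V − Δ·S = 77.6024.
(1,0): S=123.2400. Δ = (V_up−V_dn)/(S_up−S_dn) = (24.7525−24.7525)/(142.9584−97.3596) = 0.0000. V = [p*·24.7525 + (1−p*)·24.7525]/1.01 = 24.5074. B = V − Δ·S = 24.5074.
(1,1): S=180.9600. Δ = (V_up−V_dn)/(S_up−S_dn) = (10.0348−24.7525)/(209.9136−142.9584) = -0.2198. V = [p*·10.0348 + (1−p*)·24.7525]/1.01 = 15.8430. B = V − Δ·S = 55.6205.
(0,0): S=156.0000. Δ = (V_up−V_dn)/(S_up−S_dn) = (15.8430−24.5074)/(180.9600−123.2400) = -0.1501. V = [p*·15.8430 + (1−p*)·24.5074]/1.01 = 19.1639. B = V − Δ·S = 42.5813.
Self-financing check: at every node Δ·S+B equals the discounted successor values.

(0,0): Delta=-0.1501 Bond=42.5813
(1,0): Delta=0.0000 Bond=24.5074
(1,1): Delta=-0.2198 Bond=55.6205
(2,0): Delta=0.0000 Bond=24.7525
(2,1): Delta=0.0000 Bond=24.7525
(2,2): Delta=-0.3219 Bond=77.6024
V0=19.1639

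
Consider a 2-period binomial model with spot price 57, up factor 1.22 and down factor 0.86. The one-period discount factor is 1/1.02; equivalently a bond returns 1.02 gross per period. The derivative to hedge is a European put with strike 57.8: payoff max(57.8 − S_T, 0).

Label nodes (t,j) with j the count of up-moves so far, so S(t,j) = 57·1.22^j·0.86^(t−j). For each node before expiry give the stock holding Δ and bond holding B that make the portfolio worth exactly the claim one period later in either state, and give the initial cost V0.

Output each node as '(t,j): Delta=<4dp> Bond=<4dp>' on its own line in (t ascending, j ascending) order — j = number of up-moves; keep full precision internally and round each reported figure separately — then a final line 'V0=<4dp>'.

No-arbitrage ⇒ martingale measure with p* = (R−d)/(u−d) = 0.4444.
At expiry t=2: V(2,0)=15.6428, V(2,1)=0.0000, V(2,2)=0.0000
Node (1,0) S=49.0200: V=(p*·0.0000+(1−p*)·15.6428)/1.02=8.5200; Δ=(0.0000−15.6428)/(59.8044−42.1572)=-0.8864; B=V−Δ·S=51.9723
Node (1,1) S=69.5400: V=(p*·0.0000+(1−p*)·0.0000)/1.02=0.0000; Δ=(0.0000−0.0000)/(84.8388−59.8044)=0.0000; B=V−Δ·S=0.0000
Node (0,0) S=57.0000: V=(p*·0.0000+(1−p*)·8.5200)/1.02=4.6405; Δ=(0.0000−8.5200)/(69.5400−49.0200)=-0.4152; B=V−Δ·S=28.3073
Root portfolio cost Δ·57+B reproduces V0=4.6405.

(0,0): Delta=-0.4152 Bond=28.3073
(1,0): Delta=-0.8864 Bond=51.9723
(1,1): Delta=0.0000 Bond=0.0000
V0=4.6405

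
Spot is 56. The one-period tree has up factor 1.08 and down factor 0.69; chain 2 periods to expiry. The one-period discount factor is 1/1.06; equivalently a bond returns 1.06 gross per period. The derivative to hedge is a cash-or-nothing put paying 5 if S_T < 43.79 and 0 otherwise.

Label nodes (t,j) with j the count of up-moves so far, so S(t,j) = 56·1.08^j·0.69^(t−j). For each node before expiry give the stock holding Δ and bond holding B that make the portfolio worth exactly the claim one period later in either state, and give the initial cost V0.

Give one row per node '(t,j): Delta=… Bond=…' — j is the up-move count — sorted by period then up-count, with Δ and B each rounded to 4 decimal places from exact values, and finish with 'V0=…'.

(0,0): Delta=-0.2049 Bond=11.9193
(1,0): Delta=0.0000 Bond=4.7170
(1,1): Delta=-0.2120 Bond=13.0624
V0=0.4447

Risk-neutral probability p* = (R−d)/(u−d) = (1.06−0.69)/(1.08−0.69) = 0.9487.
Terminal values V(2,·): V(2,0)=5.0000, V(2,1)=5.0000, V(2,2)=0.0000
Node (1,0) S=38.6400: V=(p*·5.0000+(1−p*)·5.0000)/1.06=4.7170; Δ=(5.0000−5.0000)/(41.7312−26.6616)=0.0000; B=V−Δ·S=4.7170
Node (1,1) S=60.4800: V=(p*·0.0000+(1−p*)·5.0000)/1.06=0.2419; Δ=(0.0000−5.0000)/(65.3184−41.7312)=-0.2120; B=V−Δ·S=13.0624
Node (0,0) S=56.0000: V=(p*·0.2419+(1−p*)·4.7170)/1.06=0.4447; Δ=(0.2419−4.7170)/(60.4800−38.6400)=-0.2049; B=V−Δ·S=11.9193
The time-0 hedge costs 0.4447, which is the no-arbitrage price.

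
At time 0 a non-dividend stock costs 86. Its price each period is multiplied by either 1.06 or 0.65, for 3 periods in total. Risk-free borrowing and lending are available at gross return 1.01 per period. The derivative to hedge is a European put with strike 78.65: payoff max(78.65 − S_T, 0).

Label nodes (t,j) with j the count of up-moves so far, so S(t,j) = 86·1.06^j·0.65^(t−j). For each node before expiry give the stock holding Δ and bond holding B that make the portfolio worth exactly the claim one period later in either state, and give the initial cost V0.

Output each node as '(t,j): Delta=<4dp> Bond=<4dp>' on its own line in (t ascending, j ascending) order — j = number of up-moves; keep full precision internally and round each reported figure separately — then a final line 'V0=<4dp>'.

(0,0): Delta=-0.4903 Bond=48.1293
(1,0): Delta=-1.0000 Bond=77.1003
(1,1): Delta=-0.4469 Bond=44.6537
(2,0): Delta=-1.0000 Bond=77.8713
(2,1): Delta=-1.0000 Bond=77.8713
(2,2): Delta=-0.3998 Bond=40.5487
V0=5.9596

No-arbitrage ⇒ martingale measure with p* = (R−d)/(u−d) = 0.8780.
Payoff layer (t=3): V(3,0)=55.0323, V(3,1)=40.1349, V(3,2)=15.8408, V(3,3)=0.0000
Node (2,0) S=36.3350: V=(p*·40.1349+(1−p*)·55.0323)/1.01=41.5363; Δ=(40.1349−55.0323)/(38.5151−23.6178)=-1.0000; B=V−Δ·S=77.8713
Node (2,1) S=59.2540: V=(p*·15.8408+(1−p*)·40.1349)/1.01=18.6173; Δ=(15.8408−40.1349)/(62.8092−38.5151)=-1.0000; B=V−Δ·S=77.8713
Node (2,2) S=96.6296: V=(p*·0.0000+(1−p*)·15.8408)/1.01=1.9127; Δ=(0.0000−15.8408)/(102.4274−62.8092)=-0.3998; B=V−Δ·S=40.5487
Node (1,0) S=55.9000: V=(p*·18.6173+(1−p*)·41.5363)/1.01=21.2003; Δ=(18.6173−41.5363)/(59.2540−36.3350)=-1.0000; B=V−Δ·S=77.1003
Node (1,1) S=91.1600: V=(p*·1.9127+(1−p*)·18.6173)/1.01=3.9107; Δ=(1.9127−18.6173)/(96.6296−59.2540)=-0.4469; B=V−Δ·S=44.6537
Node (0,0) S=86.0000: V=(p*·3.9107+(1−p*)·21.2003)/1.01=5.9596; Δ=(3.9107−21.2003)/(91.1600−55.9000)=-0.4903; B=V−Δ·S=48.1293
Each (Δ,B) replicates both successor values, so the strategy is self-financing and V0 is arbitrage-free.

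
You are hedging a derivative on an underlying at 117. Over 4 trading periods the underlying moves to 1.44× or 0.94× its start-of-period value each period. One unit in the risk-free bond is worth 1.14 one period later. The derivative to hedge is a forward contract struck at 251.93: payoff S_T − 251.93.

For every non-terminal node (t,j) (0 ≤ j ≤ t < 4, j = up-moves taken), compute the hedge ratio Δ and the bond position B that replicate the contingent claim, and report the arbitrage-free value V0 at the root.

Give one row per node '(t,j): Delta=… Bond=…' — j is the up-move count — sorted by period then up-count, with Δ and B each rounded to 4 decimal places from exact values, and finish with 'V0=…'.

Under the risk-neutral measure, an up-move has probability p* = (R−d)/(u−d) = 0.4000 and values discount at R = 1.14.
At expiry t=4: V(4,0)=-160.5824, V(4,1)=-111.9932, V(4,2)=-37.5587, V(4,3)=76.4685, V(4,4)=251.1486
(3,0): S=97.1783. Δ = (V_up−V_dn)/(S_up−S_dn) = (-111.9932−-160.5824)/(139.9368−91.3476) = 1.0000. V = [p*·-111.9932 + (1−p*)·-160.5824]/1.14 = -123.8129. B = V − Δ·S = -220.9912.
(3,1): S=148.8689. Δ = (V_up−V_dn)/(S_up−S_dn) = (-37.5587−-111.9932)/(214.3713−139.9368) = 1.0000. V = [p*·-37.5587 + (1−p*)·-111.9932]/1.14 = -72.1223. B = V − Δ·S = -220.9912.
(3,2): S=228.0545. Δ = (V_up−V_dn)/(S_up−S_dn) = (76.4685−-37.5587)/(328.3985−214.3713) = 1.0000. V = [p*·76.4685 + (1−p*)·-37.5587]/1.14 = 7.0633. B = V − Δ·S = -220.9912.
(3,3): S=349.3601. Δ = (V_up−V_dn)/(S_up−S_dn) = (251.1486−76.4685)/(503.0786−328.3985) = 1.0000. V = [p*·251.1486 + (1−p*)·76.4685]/1.14 = 128.3689. B = V − Δ·S = -220.9912.
(2,0): S=103.3812. Δ = (V_up−V_dn)/(S_up−S_dn) = (-72.1223−-123.8129)/(148.8689−97.1783) = 1.0000. V = [p*·-72.1223 + (1−p*)·-123.8129]/1.14 = -90.4708. B = V − Δ·S = -193.8520.
(2,1): S=158.3712. Δ = (V_up−V_dn)/(S_up−S_dn) = (7.0633−-72.1223)/(228.0545−148.8689) = 1.0000. V = [p*·7.0633 + (1−p*)·-72.1223]/1.14 = -35.4808. B = V − Δ·S = -193.8520.
(2,2): S=242.6112. Δ = (V_up−V_dn)/(S_up−S_dn) = (128.3689−7.0633)/(349.3601−228.0545) = 1.0000. V = [p*·128.3689 + (1−p*)·7.0633]/1.14 = 48.7592. B = V − Δ·S = -193.8520.
(1,0): S=109.9800. Δ = (V_up−V_dn)/(S_up−S_dn) = (-35.4808−-90.4708)/(158.3712−103.3812) = 1.0000. V = [p*·-35.4808 + (1−p*)·-90.4708]/1.14 = -60.0656. B = V − Δ·S = -170.0456.
(1,1): S=168.4800. Δ = (V_up−V_dn)/(S_up−S_dn) = (48.7592−-35.4808)/(242.6112−158.3712) = 1.0000. V = [p*·48.7592 + (1−p*)·-35.4808]/1.14 = -1.5656. B = V − Δ·S = -170.0456.
(0,0): S=117.0000. Δ = (V_up−V_dn)/(S_up−S_dn) = (-1.5656−-60.0656)/(168.4800−109.9800) = 1.0000. V = [p*·-1.5656 + (1−p*)·-60.0656]/1.14 = -32.1628. B = V − Δ·S = -149.1628.
Self-financing check: at every node Δ·S+B equals the discounted successor values.

(0,0): Delta=1.0000 Bond=-149.1628
(1,0): Delta=1.0000 Bond=-170.0456
(1,1): Delta=1.0000 Bond=-170.0456
(2,0): Delta=1.0000 Bond=-193.8520
(2,1): Delta=1.0000 Bond=-193.8520
(2,2): Delta=1.0000 Bond=-193.8520
(3,0): Delta=1.0000 Bond=-220.9912
(3,1): Delta=1.0000 Bond=-220.9912
(3,2): Delta=1.0000 Bond=-220.9912
(3,3): Delta=1.0000 Bond=-220.9912
V0=-32.1628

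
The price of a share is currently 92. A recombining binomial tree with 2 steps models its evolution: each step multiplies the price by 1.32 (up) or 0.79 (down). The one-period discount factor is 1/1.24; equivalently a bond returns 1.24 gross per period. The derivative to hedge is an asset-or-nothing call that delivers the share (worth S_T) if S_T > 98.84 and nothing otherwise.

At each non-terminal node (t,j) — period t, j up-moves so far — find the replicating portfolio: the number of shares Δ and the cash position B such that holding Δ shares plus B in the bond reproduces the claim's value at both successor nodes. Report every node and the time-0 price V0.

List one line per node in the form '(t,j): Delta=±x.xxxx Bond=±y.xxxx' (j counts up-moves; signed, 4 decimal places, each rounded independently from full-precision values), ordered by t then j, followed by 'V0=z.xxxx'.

The replicating-portfolio and risk-neutral prices coincide; use p* = (1.24−0.79)/(1.32−0.79) = 0.8491 for the latter.
Terminal payoffs: V(2,0)=0.0000, V(2,1)=0.0000, V(2,2)=160.3008
(1,0): S=72.6800. Δ = (V_up−V_dn)/(S_up−S_dn) = (0.0000−0.0000)/(95.9376−57.4172) = 0.0000. V = [p*·0.0000 + (1−p*)·0.0000]/1.24 = 0.0000. B = V − Δ·S = 0.0000.
(1,1): S=121.4400. Δ = (V_up−V_dn)/(S_up−S_dn) = (160.3008−0.0000)/(160.3008−95.9376) = 2.4906. V = [p*·160.3008 + (1−p*)·0.0000]/1.24 = 109.7617. B = V − Δ·S = -192.6927.
(0,0): S=92.0000. Δ = (V_up−V_dn)/(S_up−S_dn) = (109.7617−0.0000)/(121.4400−72.6800) = 2.2511. V = [p*·109.7617 + (1−p*)·0.0000]/1.24 = 75.1563. B = V − Δ·S = -131.9411.
Each (Δ,B) replicates both successor values, so the strategy is self-financing and V0 is arbitrage-free.

(0,0): Delta=2.2511 Bond=-131.9411
(1,0): Delta=0.0000 Bond=0.0000
(1,1): Delta=2.4906 Bond=-192.6927
V0=75.1563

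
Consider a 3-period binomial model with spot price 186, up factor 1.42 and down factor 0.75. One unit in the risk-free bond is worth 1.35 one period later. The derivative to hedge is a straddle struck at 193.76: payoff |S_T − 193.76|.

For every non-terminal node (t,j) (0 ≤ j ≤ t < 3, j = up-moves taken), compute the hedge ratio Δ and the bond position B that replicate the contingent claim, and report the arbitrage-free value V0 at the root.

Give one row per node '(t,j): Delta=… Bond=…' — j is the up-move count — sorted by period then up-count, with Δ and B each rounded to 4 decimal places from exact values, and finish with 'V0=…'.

(0,0): Delta=0.9188 Bond=-62.4637
(1,0): Delta=0.2424 Bond=10.0277
(1,1): Delta=0.9605 Bond=-95.3339
(2,0): Delta=-1.0000 Bond=143.5259
(2,1): Delta=0.3190 Bond=-1.6280
(2,2): Delta=1.0000 Bond=-143.5259
V0=108.4320

The replicating-portfolio and risk-neutral prices coincide; use p* = (1.35−0.75)/(1.42−0.75) = 0.8955 for the latter.
Terminal payoffs: V(3,0)=115.2912, V(3,1)=45.1925, V(3,2)=87.5278, V(3,3)=338.8116
(2,0): S=104.6250. Δ = (V_up−V_dn)/(S_up−S_dn) = (45.1925−115.2912)/(148.5675−78.4688) = -1.0000. V = [p*·45.1925 + (1−p*)·115.2912]/1.35 = 38.9009. B = V − Δ·S = 143.5259.
(2,1): S=198.0900. Δ = (V_up−V_dn)/(S_up−S_dn) = (87.5278−45.1925)/(281.2878−148.5675) = 0.3190. V = [p*·87.5278 + (1−p*)·45.1925]/1.35 = 61.5590. B = V − Δ·S = -1.6280.
(2,2): S=375.0504. Δ = (V_up−V_dn)/(S_up−S_dn) = (338.8116−87.5278)/(532.5716−281.2878) = 1.0000. V = [p*·338.8116 + (1−p*)·87.5278]/1.35 = 231.5245. B = V − Δ·S = -143.5259.
(1,0): S=139.5000. Δ = (V_up−V_dn)/(S_up−S_dn) = (61.5590−38.9009)/(198.0900−104.6250) = 0.2424. V = [p*·61.5590 + (1−p*)·38.9009]/1.35 = 43.8458. B = V − Δ·S = 10.0277.
(1,1): S=264.1200. Δ = (V_up−V_dn)/(S_up−S_dn) = (231.5245−61.5590)/(375.0504−198.0900) = 0.9605. V = [p*·231.5245 + (1−p*)·61.5590]/1.35 = 158.3458. B = V − Δ·S = -95.3339.
(0,0): S=186.0000. Δ = (V_up−V_dn)/(S_up−S_dn) = (158.3458−43.8458)/(264.1200−139.5000) = 0.9188. V = [p*·158.3458 + (1−p*)·43.8458]/1.35 = 108.4320. B = V − Δ·S = -62.4637.
Each (Δ,B) replicates both successor values, so the strategy is self-financing and V0 is arbitrage-free.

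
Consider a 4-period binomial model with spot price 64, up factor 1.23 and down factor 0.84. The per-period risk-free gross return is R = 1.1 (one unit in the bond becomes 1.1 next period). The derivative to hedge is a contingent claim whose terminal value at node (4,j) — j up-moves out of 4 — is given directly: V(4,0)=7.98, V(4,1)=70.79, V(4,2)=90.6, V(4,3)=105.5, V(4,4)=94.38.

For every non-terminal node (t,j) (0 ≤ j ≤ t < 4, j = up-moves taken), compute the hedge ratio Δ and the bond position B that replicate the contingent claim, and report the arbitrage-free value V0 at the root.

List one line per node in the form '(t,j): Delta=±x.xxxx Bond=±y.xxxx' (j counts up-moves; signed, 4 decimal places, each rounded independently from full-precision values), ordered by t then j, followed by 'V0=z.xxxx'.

(0,0): Delta=0.3027 Bond=45.0063
(1,0): Delta=0.8832 Bond=18.3001
(1,1): Delta=0.1045 Bond=65.1103
(2,0): Delta=1.7624 Bond=-19.5753
(2,1): Delta=0.5829 Bond=39.9828
(2,2): Delta=-0.0589 Bond=87.4406
(3,0): Delta=4.2457 Bond=-115.7301
(3,1): Delta=0.9145 Bond=25.5657
(3,2): Delta=0.4697 Bond=53.1888
(3,3): Delta=-0.2394 Bond=117.6825
V0=64.3785

No-arbitrage ⇒ martingale measure with p* = (R−d)/(u−d) = 0.6667.
Terminal values V(4,·): V(4,0)=7.9800, V(4,1)=70.7900, V(4,2)=90.6000, V(4,3)=105.5000, V(4,4)=94.3800
Node (3,0) S=37.9331: V=(p*·70.7900+(1−p*)·7.9800)/1.1=45.3212; Δ=(70.7900−7.9800)/(46.6577−31.8638)=4.2457; B=V−Δ·S=-115.7301
Node (3,1) S=55.5448: V=(p*·90.6000+(1−p*)·70.7900)/1.1=76.3606; Δ=(90.6000−70.7900)/(68.3201−46.6577)=0.9145; B=V−Δ·S=25.5657
Node (3,2) S=81.3335: V=(p*·105.5000+(1−p*)·90.6000)/1.1=91.3939; Δ=(105.5000−90.6000)/(100.0402−68.3201)=0.4697; B=V−Δ·S=53.1888
Node (3,3) S=119.0955: V=(p*·94.3800+(1−p*)·105.5000)/1.1=89.1697; Δ=(94.3800−105.5000)/(146.4875−100.0402)=-0.2394; B=V−Δ·S=117.6825
Node (2,0) S=45.1584: V=(p*·76.3606+(1−p*)·45.3212)/1.1=60.0129; Δ=(76.3606−45.3212)/(55.5448−37.9331)=1.7624; B=V−Δ·S=-19.5753
Node (2,1) S=66.1248: V=(p*·91.3939+(1−p*)·76.3606)/1.1=78.5298; Δ=(91.3939−76.3606)/(81.3335−55.5448)=0.5829; B=V−Δ·S=39.9828
Node (2,2) S=96.8256: V=(p*·89.1697+(1−p*)·91.3939)/1.1=81.7374; Δ=(89.1697−91.3939)/(119.0955−81.3335)=-0.0589; B=V−Δ·S=87.4406
Node (1,0) S=53.7600: V=(p*·78.5298+(1−p*)·60.0129)/1.1=65.7796; Δ=(78.5298−60.0129)/(66.1248−45.1584)=0.8832; B=V−Δ·S=18.3001
Node (1,1) S=78.7200: V=(p*·81.7374+(1−p*)·78.5298)/1.1=73.3347; Δ=(81.7374−78.5298)/(96.8256−66.1248)=0.1045; B=V−Δ·S=65.1103
Node (0,0) S=64.0000: V=(p*·73.3347+(1−p*)·65.7796)/1.1=64.3785; Δ=(73.3347−65.7796)/(78.7200−53.7600)=0.3027; B=V−Δ·S=45.0063
The time-0 hedge costs 64.3785, which is the no-arbitrage price.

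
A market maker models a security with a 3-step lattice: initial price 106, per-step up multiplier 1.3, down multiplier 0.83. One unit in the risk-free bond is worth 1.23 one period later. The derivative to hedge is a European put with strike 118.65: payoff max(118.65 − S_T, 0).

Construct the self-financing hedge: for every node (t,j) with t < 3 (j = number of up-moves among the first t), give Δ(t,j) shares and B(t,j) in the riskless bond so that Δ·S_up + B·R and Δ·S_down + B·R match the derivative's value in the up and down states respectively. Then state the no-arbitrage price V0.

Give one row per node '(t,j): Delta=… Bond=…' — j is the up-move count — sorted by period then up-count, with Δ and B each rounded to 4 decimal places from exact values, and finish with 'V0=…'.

Under the risk-neutral measure, an up-move has probability p* = (R−d)/(u−d) = 0.8511 and values discount at R = 1.23.
Terminal payoffs: V(3,0)=58.0406, V(3,1)=23.7196, V(3,2)=0.0000, V(3,3)=0.0000
(2,0): S=73.0234. Δ = (V_up−V_dn)/(S_up−S_dn) = (23.7196−58.0406)/(94.9304−60.6094) = -1.0000. V = [p*·23.7196 + (1−p*)·58.0406]/1.23 = 23.4400. B = V − Δ·S = 96.4634.
(2,1): S=114.3740. Δ = (V_up−V_dn)/(S_up−S_dn) = (0.0000−23.7196)/(148.6862−94.9304) = -0.4412. V = [p*·0.0000 + (1−p*)·23.7196]/1.23 = 2.8721. B = V − Δ·S = 53.3393.
(2,2): S=179.1400. Δ = (V_up−V_dn)/(S_up−S_dn) = (0.0000−0.0000)/(232.8820−148.6862) = 0.0000. V = [p*·0.0000 + (1−p*)·0.0000]/1.23 = 0.0000. B = V − Δ·S = 0.0000.
(1,0): S=87.9800. Δ = (V_up−V_dn)/(S_up−S_dn) = (2.8721−23.4400)/(114.3740−73.0234) = -0.4974. V = [p*·2.8721 + (1−p*)·23.4400]/1.23 = 4.8255. B = V − Δ·S = 48.5870.
(1,1): S=137.8000. Δ = (V_up−V_dn)/(S_up−S_dn) = (0.0000−2.8721)/(179.1400−114.3740) = -0.0443. V = [p*·0.0000 + (1−p*)·2.8721]/1.23 = 0.3478. B = V − Δ·S = 6.4587.
(0,0): S=106.0000. Δ = (V_up−V_dn)/(S_up−S_dn) = (0.3478−4.8255)/(137.8000−87.9800) = -0.0899. V = [p*·0.3478 + (1−p*)·4.8255]/1.23 = 0.8249. B = V − Δ·S = 10.3521.
Each (Δ,B) replicates both successor values, so the strategy is self-financing and V0 is arbitrage-free.

(0,0): Delta=-0.0899 Bond=10.3521
(1,0): Delta=-0.4974 Bond=48.5870
(1,1): Delta=-0.0443 Bond=6.4587
(2,0): Delta=-1.0000 Bond=96.4634
(2,1): Delta=-0.4412 Bond=53.3393
(2,2): Delta=0.0000 Bond=0.0000
V0=0.8249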